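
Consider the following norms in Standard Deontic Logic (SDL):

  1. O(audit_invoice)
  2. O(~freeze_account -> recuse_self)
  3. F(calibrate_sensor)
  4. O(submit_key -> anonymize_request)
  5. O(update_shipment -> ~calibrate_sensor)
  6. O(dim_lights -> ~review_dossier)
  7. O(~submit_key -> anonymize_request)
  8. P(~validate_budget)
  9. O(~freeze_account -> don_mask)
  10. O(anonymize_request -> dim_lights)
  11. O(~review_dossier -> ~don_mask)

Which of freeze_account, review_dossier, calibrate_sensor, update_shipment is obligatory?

Premises 4 and 7 are O(submit_key -> anonymize_request) and O(~submit_key -> anonymize_request); every ideal world satisfies submit_key or ~submit_key, so in either case anonymize_request holds — hence O(anonymize_request).
With premise 10, O(anonymize_request -> dim_lights), the K-axiom yields O(dim_lights).
With premise 6, O(dim_lights -> ~review_dossier), the K-axiom yields O(~review_dossier).
With premise 11, O(~review_dossier -> ~don_mask), the K-axiom yields O(~don_mask).
Premise 9, O(~freeze_account -> don_mask), contraposes to O(~don_mask -> freeze_account); with O(~don_mask) we get O(freeze_account).
So O(freeze_account) holds — freeze_account is obligatory. None of the other listed options is made obligatory by any chain of premises.

freeze_account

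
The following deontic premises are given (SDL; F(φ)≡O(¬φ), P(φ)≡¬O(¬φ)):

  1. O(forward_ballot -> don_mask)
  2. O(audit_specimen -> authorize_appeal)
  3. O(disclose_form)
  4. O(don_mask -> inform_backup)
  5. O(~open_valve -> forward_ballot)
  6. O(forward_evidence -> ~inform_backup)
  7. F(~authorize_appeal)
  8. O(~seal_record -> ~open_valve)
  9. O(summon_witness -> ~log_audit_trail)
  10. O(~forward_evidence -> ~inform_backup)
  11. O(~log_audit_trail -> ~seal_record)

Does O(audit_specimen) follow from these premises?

No

Premise 2 is O(audit_specimen -> authorize_appeal); even if O(authorize_appeal) held, inferring O(audit_specimen) would be affirming the consequent — invalid.
No other premise forces O(audit_specimen). An ideal world satisfying every premise can still have audit_specimen false, so O(audit_specimen) is not derivable.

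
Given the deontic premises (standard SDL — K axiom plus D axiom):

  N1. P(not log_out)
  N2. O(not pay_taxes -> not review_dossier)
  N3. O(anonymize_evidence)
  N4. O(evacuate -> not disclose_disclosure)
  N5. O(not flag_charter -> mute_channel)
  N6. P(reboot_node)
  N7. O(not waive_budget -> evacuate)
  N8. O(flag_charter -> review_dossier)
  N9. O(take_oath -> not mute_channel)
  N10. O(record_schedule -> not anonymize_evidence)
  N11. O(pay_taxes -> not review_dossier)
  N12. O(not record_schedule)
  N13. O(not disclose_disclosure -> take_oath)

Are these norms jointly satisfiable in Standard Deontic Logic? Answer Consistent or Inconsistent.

Premise 10 is O(record_schedule -> not anonymize_evidence), but O(record_schedule) is not derivable from the premises, so it does not yield O(not anonymize_evidence).
So O(not anonymize_evidence) is not derivable, and the apparent clash with O(anonymize_evidence) does not arise.
A world satisfying every obligation exists (e.g. anonymize_evidence=true, disclose_disclosure=true, evacuate=false, flag_charter=false, log_out=false, mute_channel=true, pay_taxes=false, reboot_node=false, record_schedule=false, review_dossier=false, take_oath=false, waive_budget=true); no atom is both obligatory and forbidden, so the set is consistent.

Consistent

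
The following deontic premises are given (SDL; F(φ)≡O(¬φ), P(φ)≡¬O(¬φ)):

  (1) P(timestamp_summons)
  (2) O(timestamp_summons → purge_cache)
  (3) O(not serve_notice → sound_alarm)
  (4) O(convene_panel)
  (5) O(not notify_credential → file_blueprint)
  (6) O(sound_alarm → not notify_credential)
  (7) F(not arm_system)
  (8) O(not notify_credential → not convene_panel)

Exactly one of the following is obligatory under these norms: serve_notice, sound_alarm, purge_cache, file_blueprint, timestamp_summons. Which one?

From premise 4 we have O(convene_panel).
Premise 8 is O(not notify_credential → not convene_panel); contrapositively O(convene_panel → notify_credential). Since O(convene_panel) holds, K gives O(notify_credential).
The contrapositive of premise 6 (O(sound_alarm → not notify_credential)) is O(notify_credential → not sound_alarm), and O(notify_credential) is already established, so O(not sound_alarm).
Premise 3, O(not serve_notice → sound_alarm), contraposes to O(not sound_alarm → serve_notice); with O(not sound_alarm) we get O(serve_notice).
So O(serve_notice) holds — serve_notice is obligatory. None of the other listed options is made obligatory by any chain of premises.

serve_notice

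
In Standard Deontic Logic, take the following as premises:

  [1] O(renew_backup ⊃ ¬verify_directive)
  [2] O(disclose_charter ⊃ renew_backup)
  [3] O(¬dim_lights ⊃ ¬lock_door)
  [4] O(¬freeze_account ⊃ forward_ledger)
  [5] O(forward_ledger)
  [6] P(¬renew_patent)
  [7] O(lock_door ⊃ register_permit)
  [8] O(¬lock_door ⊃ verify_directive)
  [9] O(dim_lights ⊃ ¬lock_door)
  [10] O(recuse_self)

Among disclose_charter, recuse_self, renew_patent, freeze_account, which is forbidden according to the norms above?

disclose_charter

By case analysis on dim_lights: premise 9 gives O(dim_lights ⊃ ¬lock_door) and premise 3 gives O(¬dim_lights ⊃ ¬lock_door), so O(¬lock_door) either way.
Premise 8 is O(¬lock_door ⊃ verify_directive); since O(¬lock_door), deontic closure gives O(verify_directive).
The contrapositive of premise 1 (O(renew_backup ⊃ ¬verify_directive)) is O(verify_directive ⊃ ¬renew_backup), and O(verify_directive) is already established, so O(¬renew_backup).
Premise 2, O(disclose_charter ⊃ renew_backup), contraposes to O(¬renew_backup ⊃ ¬disclose_charter); with O(¬renew_backup) we get O(¬disclose_charter).
So O(¬disclose_charter) holds, i.e. disclose_charter is forbidden. None of the other listed options is forbidden under the premises.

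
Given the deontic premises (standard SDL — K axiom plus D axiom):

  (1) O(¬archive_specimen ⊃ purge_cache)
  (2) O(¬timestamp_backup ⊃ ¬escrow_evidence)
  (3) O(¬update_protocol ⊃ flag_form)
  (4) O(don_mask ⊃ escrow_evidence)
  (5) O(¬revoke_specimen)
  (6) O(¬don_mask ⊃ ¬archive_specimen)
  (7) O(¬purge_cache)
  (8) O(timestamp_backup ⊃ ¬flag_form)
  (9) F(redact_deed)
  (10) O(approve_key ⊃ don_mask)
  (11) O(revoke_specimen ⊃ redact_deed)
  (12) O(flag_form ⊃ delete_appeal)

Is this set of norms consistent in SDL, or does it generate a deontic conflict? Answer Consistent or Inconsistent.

Premise 11 is O(revoke_specimen ⊃ redact_deed), but O(revoke_specimen) is not derivable from the premises, so it does not yield O(redact_deed).
So O(redact_deed) is not derivable, and the apparent clash with O(¬redact_deed) does not arise.
A world satisfying every obligation exists (e.g. approve_key=false, archive_specimen=true, delete_appeal=false, don_mask=true, escrow_evidence=true, flag_form=false, purge_cache=false, redact_deed=false, revoke_specimen=false, timestamp_backup=true, update_protocol=true); no atom is both obligatory and forbidden, so the set is consistent.

Consistent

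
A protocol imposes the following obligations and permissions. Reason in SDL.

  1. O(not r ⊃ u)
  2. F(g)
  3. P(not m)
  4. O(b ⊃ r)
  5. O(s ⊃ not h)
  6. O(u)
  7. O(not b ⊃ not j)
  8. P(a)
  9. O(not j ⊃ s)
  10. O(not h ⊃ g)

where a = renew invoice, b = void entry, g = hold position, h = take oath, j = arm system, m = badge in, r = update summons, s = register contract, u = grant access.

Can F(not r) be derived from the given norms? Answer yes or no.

Yes

Premise 2, F(g), is equivalent to O(not g).
Premise 10 is O(not h ⊃ g); contrapositively O(not g ⊃ h). Since O(not g) holds, K gives O(h).
The contrapositive of premise 5 (O(s ⊃ not h)) is O(h ⊃ not s), and O(h) is already established, so O(not s).
Premise 9 is O(not j ⊃ s); contrapositively O(not s ⊃ j). Since O(not s) holds, K gives O(j).
Premise 7, O(not b ⊃ not j), contraposes to O(j ⊃ b); with O(j) we get O(b).
Premise 4 is O(b ⊃ r); since O(b), deontic closure gives O(r).
Premises 1, 3, 6, 8 do not contribute to this derivation.
So O(r) holds, i.e. F(not r). The claim follows.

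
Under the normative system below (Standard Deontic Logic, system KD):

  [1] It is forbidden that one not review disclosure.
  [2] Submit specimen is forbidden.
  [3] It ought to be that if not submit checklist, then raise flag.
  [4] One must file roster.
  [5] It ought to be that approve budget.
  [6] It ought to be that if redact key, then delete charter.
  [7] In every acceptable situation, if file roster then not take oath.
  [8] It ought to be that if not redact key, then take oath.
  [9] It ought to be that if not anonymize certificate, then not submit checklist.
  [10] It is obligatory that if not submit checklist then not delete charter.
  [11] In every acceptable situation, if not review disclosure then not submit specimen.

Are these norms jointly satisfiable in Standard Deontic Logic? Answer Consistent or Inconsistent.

Consistent

Premise 11 is O(¬review_disclosure → ¬submit_specimen); even if O(¬submit_specimen) held, inferring O(¬review_disclosure) would be affirming the consequent — invalid.
So O(¬review_disclosure) is not derivable, and the apparent clash with O(review_disclosure) does not arise.
A world satisfying every obligation exists (e.g. anonymize_certificate=true, approve_budget=true, delete_charter=true, file_roster=true, raise_flag=false, redact_key=true, review_disclosure=true, submit_checklist=true, submit_specimen=false, take_oath=false); no atom is both obligatory and forbidden, so the set is consistent.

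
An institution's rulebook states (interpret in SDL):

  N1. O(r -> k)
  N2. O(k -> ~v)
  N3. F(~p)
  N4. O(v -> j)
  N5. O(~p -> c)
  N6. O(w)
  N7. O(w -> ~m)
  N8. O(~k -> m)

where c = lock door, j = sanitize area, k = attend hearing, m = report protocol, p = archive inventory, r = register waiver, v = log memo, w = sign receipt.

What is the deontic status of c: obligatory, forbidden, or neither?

Premise 5 is O(~p -> c), but O(~p) is not derivable from the premises, so it does not yield O(c).
No premise or chain of K-axiom applications forces O(c), and none forces O(~c). So c is neither obligatory nor forbidden under these norms.

Neither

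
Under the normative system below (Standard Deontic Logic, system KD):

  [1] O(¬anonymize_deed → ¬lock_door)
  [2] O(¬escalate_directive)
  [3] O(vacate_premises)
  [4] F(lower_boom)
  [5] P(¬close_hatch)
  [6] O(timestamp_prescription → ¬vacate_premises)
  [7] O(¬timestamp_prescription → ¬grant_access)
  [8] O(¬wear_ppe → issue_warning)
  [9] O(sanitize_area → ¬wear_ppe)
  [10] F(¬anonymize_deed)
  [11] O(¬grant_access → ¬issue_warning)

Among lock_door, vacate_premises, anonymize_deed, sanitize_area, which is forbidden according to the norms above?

From premise 3 we have O(vacate_premises).
Premise 6, O(timestamp_prescription → ¬vacate_premises), contraposes to O(vacate_premises → ¬timestamp_prescription); with O(vacate_premises) we get O(¬timestamp_prescription).
Applying K to premise 7 (O(¬timestamp_prescription → ¬grant_access)) and O(¬timestamp_prescription) yields O(¬grant_access).
With premise 11, O(¬grant_access → ¬issue_warning), the K-axiom yields O(¬issue_warning).
Premise 8, O(¬wear_ppe → issue_warning), contraposes to O(¬issue_warning → wear_ppe); with O(¬issue_warning) we get O(wear_ppe).
Premise 9 is O(sanitize_area → ¬wear_ppe); contrapositively O(wear_ppe → ¬sanitize_area). Since O(wear_ppe) holds, K gives O(¬sanitize_area).
So O(¬sanitize_area) holds, i.e. sanitize_area is forbidden. None of the other listed options is forbidden under the premises.

sanitize_area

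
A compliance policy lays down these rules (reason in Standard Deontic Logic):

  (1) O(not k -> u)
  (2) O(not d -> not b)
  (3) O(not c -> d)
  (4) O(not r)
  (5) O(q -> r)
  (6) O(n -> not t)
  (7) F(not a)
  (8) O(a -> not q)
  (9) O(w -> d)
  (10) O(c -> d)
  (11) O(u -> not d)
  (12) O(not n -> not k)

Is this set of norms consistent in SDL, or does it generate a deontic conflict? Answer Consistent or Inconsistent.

Premise 5 is O(q -> r), but O(q) is not derivable from the premises, so it does not yield O(r).
So O(r) is not derivable, and the apparent clash with O(not r) does not arise.
A world satisfying every obligation exists (e.g. a=true, b=false, c=false, d=true, k=true, n=true, q=false, r=false, t=false, u=false, w=false); no atom is both obligatory and forbidden, so the set is consistent.

Consistent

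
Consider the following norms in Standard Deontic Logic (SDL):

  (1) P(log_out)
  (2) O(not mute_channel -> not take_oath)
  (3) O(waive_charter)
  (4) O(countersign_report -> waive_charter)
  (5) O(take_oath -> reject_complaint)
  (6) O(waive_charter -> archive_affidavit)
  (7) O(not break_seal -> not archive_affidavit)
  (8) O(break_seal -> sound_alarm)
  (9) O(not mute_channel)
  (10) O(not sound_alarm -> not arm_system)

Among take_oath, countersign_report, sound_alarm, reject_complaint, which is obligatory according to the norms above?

sound_alarm

From premise 3 we have O(waive_charter).
From O(waive_charter) and premise 6, O(waive_charter -> archive_affidavit), we obtain O(archive_affidavit).
The contrapositive of premise 7 (O(not break_seal -> not archive_affidavit)) is O(archive_affidavit -> break_seal), and O(archive_affidavit) is already established, so O(break_seal).
With premise 8, O(break_seal -> sound_alarm), the K-axiom yields O(sound_alarm).
So O(sound_alarm) holds — sound_alarm is obligatory. None of the other listed options is made obligatory by any chain of premises.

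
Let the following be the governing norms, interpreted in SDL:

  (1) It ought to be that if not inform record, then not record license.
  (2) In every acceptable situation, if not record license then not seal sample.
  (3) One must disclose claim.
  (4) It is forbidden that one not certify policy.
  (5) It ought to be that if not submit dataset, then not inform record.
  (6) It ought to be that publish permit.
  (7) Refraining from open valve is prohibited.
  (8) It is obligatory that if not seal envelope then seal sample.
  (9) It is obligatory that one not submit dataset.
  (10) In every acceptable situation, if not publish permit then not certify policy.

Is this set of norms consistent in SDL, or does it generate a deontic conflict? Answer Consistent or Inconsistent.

Consistent

Premise 10 is O(¬publish_permit → ¬certify_policy), but O(¬publish_permit) is not derivable from the premises, so it does not yield O(¬certify_policy).
So O(¬certify_policy) is not derivable, and the apparent clash with O(certify_policy) does not arise.
A world satisfying every obligation exists (e.g. certify_policy=true, disclose_claim=true, inform_record=false, open_valve=true, publish_permit=true, record_license=false, seal_envelope=true, seal_sample=false, submit_dataset=false); no atom is both obligatory and forbidden, so the set is consistent.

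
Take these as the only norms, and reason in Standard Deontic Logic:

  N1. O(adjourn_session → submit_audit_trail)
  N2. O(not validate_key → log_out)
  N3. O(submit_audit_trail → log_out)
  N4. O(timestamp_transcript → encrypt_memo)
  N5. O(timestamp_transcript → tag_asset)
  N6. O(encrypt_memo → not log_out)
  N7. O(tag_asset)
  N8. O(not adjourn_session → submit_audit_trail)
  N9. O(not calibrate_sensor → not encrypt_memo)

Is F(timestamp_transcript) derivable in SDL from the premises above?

Yes

Premises 1 and 8 cover both cases: O(adjourn_session → submit_audit_trail) and O(not adjourn_session → submit_audit_trail). Since adjourn_session ∨ not adjourn_session is a tautology, O(submit_audit_trail) follows.
Applying K to premise 3 (O(submit_audit_trail → log_out)) and O(submit_audit_trail) yields O(log_out).
Premise 6 is O(encrypt_memo → not log_out); contrapositively O(log_out → not encrypt_memo). Since O(log_out) holds, K gives O(not encrypt_memo).
Premise 4 is O(timestamp_transcript → encrypt_memo); contrapositively O(not encrypt_memo → not timestamp_transcript). Since O(not encrypt_memo) holds, K gives O(not timestamp_transcript).
Premises 2, 5, 7, 9 do not contribute to this derivation.
So O(not timestamp_transcript) holds, i.e. F(timestamp_transcript). The claim follows.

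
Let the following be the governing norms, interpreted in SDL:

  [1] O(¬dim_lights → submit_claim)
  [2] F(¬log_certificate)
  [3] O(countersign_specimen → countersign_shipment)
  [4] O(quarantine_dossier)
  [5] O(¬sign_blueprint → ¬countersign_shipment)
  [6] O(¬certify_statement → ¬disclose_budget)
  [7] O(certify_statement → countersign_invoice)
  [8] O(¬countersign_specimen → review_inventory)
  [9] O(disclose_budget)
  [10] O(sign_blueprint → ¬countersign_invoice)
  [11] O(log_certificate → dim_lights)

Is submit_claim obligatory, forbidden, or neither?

Neither

Premise 1 is O(¬dim_lights → submit_claim), but O(¬dim_lights) is not derivable from the premises, so it does not yield O(submit_claim).
No premise or chain of K-axiom applications forces O(submit_claim), and none forces O(¬submit_claim). So submit_claim is neither obligatory nor forbidden under these norms.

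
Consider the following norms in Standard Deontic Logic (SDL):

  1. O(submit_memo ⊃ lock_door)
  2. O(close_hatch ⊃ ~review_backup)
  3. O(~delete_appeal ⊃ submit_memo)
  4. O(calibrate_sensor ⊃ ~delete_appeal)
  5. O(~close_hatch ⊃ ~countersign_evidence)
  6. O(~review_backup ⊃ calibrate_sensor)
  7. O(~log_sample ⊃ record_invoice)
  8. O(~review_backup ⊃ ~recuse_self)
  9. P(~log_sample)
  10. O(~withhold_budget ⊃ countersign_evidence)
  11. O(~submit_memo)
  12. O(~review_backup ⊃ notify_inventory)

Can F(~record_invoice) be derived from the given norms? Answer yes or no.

No

Premise 7 is O(~log_sample ⊃ record_invoice), but O(~log_sample) is not derivable from the premises (the permission P(~log_sample) asserts only ~O(log_sample), not O(~log_sample)), so it does not yield O(record_invoice).
No other premise forces O(record_invoice). An ideal world satisfying every premise can still have ~record_invoice true, so F(~record_invoice) is not derivable.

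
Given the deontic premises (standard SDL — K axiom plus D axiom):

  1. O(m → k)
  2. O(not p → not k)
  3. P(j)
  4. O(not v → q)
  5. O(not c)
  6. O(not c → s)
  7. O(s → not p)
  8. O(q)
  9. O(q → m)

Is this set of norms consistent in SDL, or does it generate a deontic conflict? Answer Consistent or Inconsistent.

Inconsistent

Premise 8 gives O(q).
From O(q) and premise 9, O(q → m), we obtain O(m).
Premise 1 is O(m → k); since O(m), deontic closure gives O(k).
Premise 2, O(not p → not k), contraposes to O(k → p); with O(k) we get O(p).
The contrapositive of premise 7 (O(s → not p)) is O(p → not s), and O(p) is already established, so O(not s).
The contrapositive of premise 6 (O(not c → s)) is O(not s → c), and O(not s) is already established, so O(c).
However, premise 5 gives O(not c).
We now have both O(c) and O(not c) — c is simultaneously obligatory and forbidden, violating the D-axiom.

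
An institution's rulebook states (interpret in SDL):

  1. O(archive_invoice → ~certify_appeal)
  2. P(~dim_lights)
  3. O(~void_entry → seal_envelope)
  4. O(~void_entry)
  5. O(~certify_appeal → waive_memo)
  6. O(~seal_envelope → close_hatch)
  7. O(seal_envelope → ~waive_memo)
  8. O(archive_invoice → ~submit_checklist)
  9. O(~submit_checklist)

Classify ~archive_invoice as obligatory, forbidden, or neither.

Premise 4 states O(~void_entry) outright.
With premise 3, O(~void_entry → seal_envelope), the K-axiom yields O(seal_envelope).
With premise 7, O(seal_envelope → ~waive_memo), the K-axiom yields O(~waive_memo).
Premise 5 is O(~certify_appeal → waive_memo); contrapositively O(~waive_memo → certify_appeal). Since O(~waive_memo) holds, K gives O(certify_appeal).
The contrapositive of premise 1 (O(archive_invoice → ~certify_appeal)) is O(certify_appeal → ~archive_invoice), and O(certify_appeal) is already established, so O(~archive_invoice).
Premises 2, 6, 8, 9 do not contribute to this derivation.
Hence ~archive_invoice is obligatory.

Obligatory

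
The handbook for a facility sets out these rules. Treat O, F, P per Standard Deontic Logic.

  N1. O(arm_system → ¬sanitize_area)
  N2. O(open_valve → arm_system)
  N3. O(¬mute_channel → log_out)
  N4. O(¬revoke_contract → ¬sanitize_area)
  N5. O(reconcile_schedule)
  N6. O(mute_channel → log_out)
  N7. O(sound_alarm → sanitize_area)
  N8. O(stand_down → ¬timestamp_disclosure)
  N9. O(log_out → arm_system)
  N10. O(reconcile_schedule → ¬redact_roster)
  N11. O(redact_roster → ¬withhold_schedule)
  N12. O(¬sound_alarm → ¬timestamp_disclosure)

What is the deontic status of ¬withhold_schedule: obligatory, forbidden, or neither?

Neither

Premise 11 is O(redact_roster → ¬withhold_schedule), but O(redact_roster) is not derivable from the premises, so it does not yield O(¬withhold_schedule).
No premise or chain of K-axiom applications forces O(¬withhold_schedule), and none forces O(withhold_schedule). So ¬withhold_schedule is neither obligatory nor forbidden under these norms.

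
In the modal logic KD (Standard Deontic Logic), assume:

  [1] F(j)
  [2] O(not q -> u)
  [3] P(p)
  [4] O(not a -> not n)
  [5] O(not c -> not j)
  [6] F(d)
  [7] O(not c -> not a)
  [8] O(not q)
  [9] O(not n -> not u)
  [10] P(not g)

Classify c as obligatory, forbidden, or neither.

Obligatory

Premise 8 gives O(not q).
From O(not q) and premise 2, O(not q -> u), we obtain O(u).
The contrapositive of premise 9 (O(not n -> not u)) is O(u -> n), and O(u) is already established, so O(n).
Premise 4 is O(not a -> not n); contrapositively O(n -> a). Since O(n) holds, K gives O(a).
Premise 7 is O(not c -> not a); contrapositively O(a -> c). Since O(a) holds, K gives O(c).
Premises 1, 3, 5, 6, 10 do not contribute to this derivation.
Hence c is obligatory.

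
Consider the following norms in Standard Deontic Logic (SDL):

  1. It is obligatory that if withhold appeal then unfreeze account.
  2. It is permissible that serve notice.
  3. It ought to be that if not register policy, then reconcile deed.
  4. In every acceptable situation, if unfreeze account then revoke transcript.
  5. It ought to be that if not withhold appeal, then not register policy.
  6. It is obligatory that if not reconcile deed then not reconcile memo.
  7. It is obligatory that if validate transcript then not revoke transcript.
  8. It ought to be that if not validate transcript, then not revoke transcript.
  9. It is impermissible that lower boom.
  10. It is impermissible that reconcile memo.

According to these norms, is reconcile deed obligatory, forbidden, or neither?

Obligatory

Premises 8 and 7 are O(¬validate_transcript → ¬revoke_transcript) and O(validate_transcript → ¬revoke_transcript); every ideal world satisfies ¬validate_transcript or validate_transcript, so in either case ¬revoke_transcript holds — hence O(¬revoke_transcript).
The contrapositive of premise 4 (O(unfreeze_account → revoke_transcript)) is O(¬revoke_transcript → ¬unfreeze_account), and O(¬revoke_transcript) is already established, so O(¬unfreeze_account).
Premise 1, O(withhold_appeal → unfreeze_account), contraposes to O(¬unfreeze_account → ¬withhold_appeal); with O(¬unfreeze_account) we get O(¬withhold_appeal).
With premise 5, O(¬withhold_appeal → ¬register_policy), the K-axiom yields O(¬register_policy).
Premise 3 is O(¬register_policy → reconcile_deed); since O(¬register_policy), deontic closure gives O(reconcile_deed).
Premises 2, 6, 9, 10 do not contribute to this derivation.
Hence reconcile_deed is obligatory.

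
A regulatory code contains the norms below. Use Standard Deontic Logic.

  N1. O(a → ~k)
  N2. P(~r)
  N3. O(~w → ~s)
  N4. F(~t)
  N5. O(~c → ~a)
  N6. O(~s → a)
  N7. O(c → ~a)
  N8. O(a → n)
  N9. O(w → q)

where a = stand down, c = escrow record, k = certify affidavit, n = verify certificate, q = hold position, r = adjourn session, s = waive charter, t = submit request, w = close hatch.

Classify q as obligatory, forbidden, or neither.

By case analysis on c: premise 7 gives O(c → ~a) and premise 5 gives O(~c → ~a), so O(~a) either way.
Premise 6, O(~s → a), contraposes to O(~a → s); with O(~a) we get O(s).
The contrapositive of premise 3 (O(~w → ~s)) is O(s → w), and O(s) is already established, so O(w).
Applying K to premise 9 (O(w → q)) and O(w) yields O(q).
Premises 1, 2, 4, 8 do not contribute to this derivation.
Hence q is obligatory.

Obligatory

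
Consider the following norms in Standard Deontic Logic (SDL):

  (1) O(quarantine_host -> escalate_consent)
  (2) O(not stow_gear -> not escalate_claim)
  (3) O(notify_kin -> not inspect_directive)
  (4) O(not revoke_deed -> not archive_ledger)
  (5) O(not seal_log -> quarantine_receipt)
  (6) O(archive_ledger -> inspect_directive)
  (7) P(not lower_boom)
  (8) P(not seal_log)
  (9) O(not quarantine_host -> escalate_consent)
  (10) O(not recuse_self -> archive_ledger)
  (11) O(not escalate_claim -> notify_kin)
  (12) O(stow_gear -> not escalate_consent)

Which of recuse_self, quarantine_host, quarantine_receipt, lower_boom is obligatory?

recuse_self

Premises 1 and 9 are O(quarantine_host -> escalate_consent) and O(not quarantine_host -> escalate_consent); every ideal world satisfies quarantine_host or not quarantine_host, so in either case escalate_consent holds — hence O(escalate_consent).
Premise 12, O(stow_gear -> not escalate_consent), contraposes to O(escalate_consent -> not stow_gear); with O(escalate_consent) we get O(not stow_gear).
Premise 2 is O(not stow_gear -> not escalate_claim); since O(not stow_gear), deontic closure gives O(not escalate_claim).
With premise 11, O(not escalate_claim -> notify_kin), the K-axiom yields O(notify_kin).
Premise 3 is O(notify_kin -> not inspect_directive); since O(notify_kin), deontic closure gives O(not inspect_directive).
The contrapositive of premise 6 (O(archive_ledger -> inspect_directive)) is O(not inspect_directive -> not archive_ledger), and O(not inspect_directive) is already established, so O(not archive_ledger).
The contrapositive of premise 10 (O(not recuse_self -> archive_ledger)) is O(not archive_ledger -> recuse_self), and O(not archive_ledger) is already established, so O(recuse_self).
So O(recuse_self) holds — recuse_self is obligatory. None of the other listed options is made obligatory by any chain of premises.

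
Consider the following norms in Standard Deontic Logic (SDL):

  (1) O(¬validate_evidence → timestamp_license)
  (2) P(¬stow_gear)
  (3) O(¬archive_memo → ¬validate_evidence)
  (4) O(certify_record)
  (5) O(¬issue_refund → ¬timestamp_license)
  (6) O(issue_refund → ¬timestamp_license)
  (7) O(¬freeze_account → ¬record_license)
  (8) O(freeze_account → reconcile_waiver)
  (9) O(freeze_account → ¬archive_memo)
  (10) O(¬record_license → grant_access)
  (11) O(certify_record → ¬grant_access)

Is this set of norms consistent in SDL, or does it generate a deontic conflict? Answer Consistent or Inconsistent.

Inconsistent

By case analysis on ¬issue_refund: premise 5 gives O(¬issue_refund → ¬timestamp_license) and premise 6 gives O(issue_refund → ¬timestamp_license), so O(¬timestamp_license) either way.
Premise 1 is O(¬validate_evidence → timestamp_license); contrapositively O(¬timestamp_license → validate_evidence). Since O(¬timestamp_license) holds, K gives O(validate_evidence).
Premise 3, O(¬archive_memo → ¬validate_evidence), contraposes to O(validate_evidence → archive_memo); with O(validate_evidence) we get O(archive_memo).
The contrapositive of premise 9 (O(freeze_account → ¬archive_memo)) is O(archive_memo → ¬freeze_account), and O(archive_memo) is already established, so O(¬freeze_account).
From O(¬freeze_account) and premise 7, O(¬freeze_account → ¬record_license), we obtain O(¬record_license).
Premise 10 is O(¬record_license → grant_access); since O(¬record_license), deontic closure gives O(grant_access).
Premise 11 is O(certify_record → ¬grant_access); contrapositively O(grant_access → ¬certify_record). Since O(grant_access) holds, K gives O(¬certify_record).
But premise 4 directly asserts O(certify_record).
We now have both O(¬certify_record) and O(certify_record) — certify_record is simultaneously obligatory and forbidden, violating the D-axiom.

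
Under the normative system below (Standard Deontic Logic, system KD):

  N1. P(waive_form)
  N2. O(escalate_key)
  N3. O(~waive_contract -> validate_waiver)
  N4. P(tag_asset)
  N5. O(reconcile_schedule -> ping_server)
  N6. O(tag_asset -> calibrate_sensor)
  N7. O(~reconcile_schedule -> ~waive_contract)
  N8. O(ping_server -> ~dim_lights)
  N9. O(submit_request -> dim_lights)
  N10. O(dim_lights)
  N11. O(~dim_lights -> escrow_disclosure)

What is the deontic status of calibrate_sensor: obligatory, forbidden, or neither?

Premise 6 is O(tag_asset -> calibrate_sensor), but O(tag_asset) is not derivable from the premises (the permission P(tag_asset) asserts only ~O(~tag_asset), not O(tag_asset)), so it does not yield O(calibrate_sensor).
No premise or chain of K-axiom applications forces O(calibrate_sensor), and none forces O(~calibrate_sensor). So calibrate_sensor is neither obligatory nor forbidden under these norms.

Neither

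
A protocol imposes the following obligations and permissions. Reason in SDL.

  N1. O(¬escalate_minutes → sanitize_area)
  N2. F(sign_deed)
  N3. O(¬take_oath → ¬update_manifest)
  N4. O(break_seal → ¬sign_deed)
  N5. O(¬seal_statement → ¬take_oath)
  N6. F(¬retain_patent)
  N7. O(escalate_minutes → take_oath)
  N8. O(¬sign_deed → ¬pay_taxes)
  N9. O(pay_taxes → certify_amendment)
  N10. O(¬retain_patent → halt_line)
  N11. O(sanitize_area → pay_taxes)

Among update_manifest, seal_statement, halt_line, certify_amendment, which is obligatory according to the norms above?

seal_statement

F(sign_deed) at premise 2 means O(¬sign_deed).
Applying K to premise 8 (O(¬sign_deed → ¬pay_taxes)) and O(¬sign_deed) yields O(¬pay_taxes).
Premise 11 is O(sanitize_area → pay_taxes); contrapositively O(¬pay_taxes → ¬sanitize_area). Since O(¬pay_taxes) holds, K gives O(¬sanitize_area).
Premise 1, O(¬escalate_minutes → sanitize_area), contraposes to O(¬sanitize_area → escalate_minutes); with O(¬sanitize_area) we get O(escalate_minutes).
From O(escalate_minutes) and premise 7, O(escalate_minutes → take_oath), we obtain O(take_oath).
Premise 5 is O(¬seal_statement → ¬take_oath); contrapositively O(take_oath → seal_statement). Since O(take_oath) holds, K gives O(seal_statement).
So O(seal_statement) holds — seal_statement is obligatory. None of the other listed options is made obligatory by any chain of premises.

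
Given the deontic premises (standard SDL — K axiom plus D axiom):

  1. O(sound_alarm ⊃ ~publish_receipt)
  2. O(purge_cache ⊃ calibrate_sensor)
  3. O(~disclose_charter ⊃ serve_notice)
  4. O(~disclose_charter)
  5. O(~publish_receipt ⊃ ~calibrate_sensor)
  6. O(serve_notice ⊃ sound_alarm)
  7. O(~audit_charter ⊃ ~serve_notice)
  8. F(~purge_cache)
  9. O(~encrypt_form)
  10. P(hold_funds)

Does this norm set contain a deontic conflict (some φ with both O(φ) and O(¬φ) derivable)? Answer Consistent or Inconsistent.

Premise 8 is F(~purge_cache), i.e. O(purge_cache).
With premise 2, O(purge_cache ⊃ calibrate_sensor), the K-axiom yields O(calibrate_sensor).
Premise 5, O(~publish_receipt ⊃ ~calibrate_sensor), contraposes to O(calibrate_sensor ⊃ publish_receipt); with O(calibrate_sensor) we get O(publish_receipt).
Premise 1 is O(sound_alarm ⊃ ~publish_receipt); contrapositively O(publish_receipt ⊃ ~sound_alarm). Since O(publish_receipt) holds, K gives O(~sound_alarm).
The contrapositive of premise 6 (O(serve_notice ⊃ sound_alarm)) is O(~sound_alarm ⊃ ~serve_notice), and O(~sound_alarm) is already established, so O(~serve_notice).
Premise 3, O(~disclose_charter ⊃ serve_notice), contraposes to O(~serve_notice ⊃ disclose_charter); with O(~serve_notice) we get O(disclose_charter).
However, premise 4 gives O(~disclose_charter).
We now have both O(disclose_charter) and O(~disclose_charter) — disclose_charter is simultaneously obligatory and forbidden, violating the D-axiom.

Inconsistent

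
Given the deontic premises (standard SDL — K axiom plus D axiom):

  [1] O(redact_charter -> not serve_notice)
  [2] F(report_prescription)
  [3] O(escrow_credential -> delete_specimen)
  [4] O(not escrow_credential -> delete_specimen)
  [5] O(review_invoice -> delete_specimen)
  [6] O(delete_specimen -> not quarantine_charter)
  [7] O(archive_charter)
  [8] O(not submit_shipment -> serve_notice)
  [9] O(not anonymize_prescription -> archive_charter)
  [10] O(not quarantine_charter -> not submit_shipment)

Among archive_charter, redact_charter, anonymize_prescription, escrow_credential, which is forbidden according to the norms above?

By case analysis on escrow_credential: premise 3 gives O(escrow_credential -> delete_specimen) and premise 4 gives O(not escrow_credential -> delete_specimen), so O(delete_specimen) either way.
With premise 6, O(delete_specimen -> not quarantine_charter), the K-axiom yields O(not quarantine_charter).
From O(not quarantine_charter) and premise 10, O(not quarantine_charter -> not submit_shipment), we obtain O(not submit_shipment).
Applying K to premise 8 (O(not submit_shipment -> serve_notice)) and O(not submit_shipment) yields O(serve_notice).
Premise 1 is O(redact_charter -> not serve_notice); contrapositively O(serve_notice -> not redact_charter). Since O(serve_notice) holds, K gives O(not redact_charter).
So O(not redact_charter) holds, i.e. redact_charter is forbidden. None of the other listed options is forbidden under the premises.

redact_charter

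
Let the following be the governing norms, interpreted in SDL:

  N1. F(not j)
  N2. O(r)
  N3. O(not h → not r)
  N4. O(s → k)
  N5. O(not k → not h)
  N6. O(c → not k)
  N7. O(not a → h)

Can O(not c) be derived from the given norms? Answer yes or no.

Premise 2 gives O(r).
The contrapositive of premise 3 (O(not h → not r)) is O(r → h), and O(r) is already established, so O(h).
The contrapositive of premise 5 (O(not k → not h)) is O(h → k), and O(h) is already established, so O(k).
The contrapositive of premise 6 (O(c → not k)) is O(k → not c), and O(k) is already established, so O(not c).
Premises 1, 4, 7 do not contribute to this derivation.
So O(not c) follows.

Yes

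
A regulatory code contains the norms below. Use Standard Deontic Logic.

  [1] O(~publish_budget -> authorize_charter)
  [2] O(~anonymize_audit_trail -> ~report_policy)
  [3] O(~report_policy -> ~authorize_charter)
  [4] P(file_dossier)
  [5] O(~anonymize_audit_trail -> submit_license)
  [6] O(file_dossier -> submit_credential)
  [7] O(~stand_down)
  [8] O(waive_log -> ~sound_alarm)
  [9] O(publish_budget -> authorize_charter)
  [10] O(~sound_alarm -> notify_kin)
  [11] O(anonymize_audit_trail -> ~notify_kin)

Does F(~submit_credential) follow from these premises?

Premise 6 is O(file_dossier -> submit_credential), but O(file_dossier) is not derivable from the premises (the permission P(file_dossier) asserts only ~O(~file_dossier), not O(file_dossier)), so it does not yield O(submit_credential).
No other premise forces O(submit_credential). An ideal world satisfying every premise can still have ~submit_credential true, so F(~submit_credential) is not derivable.

No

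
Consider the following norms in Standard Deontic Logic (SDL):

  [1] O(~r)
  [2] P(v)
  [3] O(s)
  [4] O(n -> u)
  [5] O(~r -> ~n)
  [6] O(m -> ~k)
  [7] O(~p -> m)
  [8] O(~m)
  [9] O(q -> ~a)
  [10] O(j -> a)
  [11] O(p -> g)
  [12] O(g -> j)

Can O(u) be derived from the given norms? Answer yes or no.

No

Premise 4 is O(n -> u), but O(n) is not derivable from the premises, so it does not yield O(u).
No other premise forces O(u). An ideal world satisfying every premise can still have u false, so O(u) is not derivable.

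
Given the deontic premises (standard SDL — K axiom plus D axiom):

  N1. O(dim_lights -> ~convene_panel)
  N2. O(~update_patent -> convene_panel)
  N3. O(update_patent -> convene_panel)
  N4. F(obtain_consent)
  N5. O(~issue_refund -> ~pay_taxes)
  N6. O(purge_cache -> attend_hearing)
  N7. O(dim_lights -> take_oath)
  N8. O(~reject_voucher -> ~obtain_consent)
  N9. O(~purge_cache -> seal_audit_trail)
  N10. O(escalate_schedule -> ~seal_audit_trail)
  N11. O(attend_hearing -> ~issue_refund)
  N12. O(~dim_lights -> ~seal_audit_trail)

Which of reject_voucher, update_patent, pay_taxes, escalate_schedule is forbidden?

Premises 3 and 2 cover both cases: O(update_patent -> convene_panel) and O(~update_patent -> convene_panel). Since update_patent ∨ ~update_patent is a tautology, O(convene_panel) follows.
Premise 1 is O(dim_lights -> ~convene_panel); contrapositively O(convene_panel -> ~dim_lights). Since O(convene_panel) holds, K gives O(~dim_lights).
With premise 12, O(~dim_lights -> ~seal_audit_trail), the K-axiom yields O(~seal_audit_trail).
The contrapositive of premise 9 (O(~purge_cache -> seal_audit_trail)) is O(~seal_audit_trail -> purge_cache), and O(~seal_audit_trail) is already established, so O(purge_cache).
Applying K to premise 6 (O(purge_cache -> attend_hearing)) and O(purge_cache) yields O(attend_hearing).
Applying K to premise 11 (O(attend_hearing -> ~issue_refund)) and O(attend_hearing) yields O(~issue_refund).
Premise 5 is O(~issue_refund -> ~pay_taxes); since O(~issue_refund), deontic closure gives O(~pay_taxes).
So O(~pay_taxes) holds, i.e. pay_taxes is forbidden. None of the other listed options is forbidden under the premises.

pay_taxes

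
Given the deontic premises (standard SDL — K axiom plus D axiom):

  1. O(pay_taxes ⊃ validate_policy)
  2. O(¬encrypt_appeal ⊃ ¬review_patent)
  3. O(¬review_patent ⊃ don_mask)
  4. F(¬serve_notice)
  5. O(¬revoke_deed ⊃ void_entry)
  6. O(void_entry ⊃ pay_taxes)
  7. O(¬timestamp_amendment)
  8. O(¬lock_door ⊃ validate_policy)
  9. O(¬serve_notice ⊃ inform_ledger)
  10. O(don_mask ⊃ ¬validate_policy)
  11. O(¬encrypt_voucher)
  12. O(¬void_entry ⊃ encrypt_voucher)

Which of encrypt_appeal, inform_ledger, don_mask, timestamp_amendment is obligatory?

Premise 11 gives O(¬encrypt_voucher).
Premise 12 is O(¬void_entry ⊃ encrypt_voucher); contrapositively O(¬encrypt_voucher ⊃ void_entry). Since O(¬encrypt_voucher) holds, K gives O(void_entry).
From O(void_entry) and premise 6, O(void_entry ⊃ pay_taxes), we obtain O(pay_taxes).
With premise 1, O(pay_taxes ⊃ validate_policy), the K-axiom yields O(validate_policy).
Premise 10 is O(don_mask ⊃ ¬validate_policy); contrapositively O(validate_policy ⊃ ¬don_mask). Since O(validate_policy) holds, K gives O(¬don_mask).
Premise 3 is O(¬review_patent ⊃ don_mask); contrapositively O(¬don_mask ⊃ review_patent). Since O(¬don_mask) holds, K gives O(review_patent).
Premise 2, O(¬encrypt_appeal ⊃ ¬review_patent), contraposes to O(review_patent ⊃ encrypt_appeal); with O(review_patent) we get O(encrypt_appeal).
So O(encrypt_appeal) holds — encrypt_appeal is obligatory. None of the other listed options is made obligatory by any chain of premises.

encrypt_appeal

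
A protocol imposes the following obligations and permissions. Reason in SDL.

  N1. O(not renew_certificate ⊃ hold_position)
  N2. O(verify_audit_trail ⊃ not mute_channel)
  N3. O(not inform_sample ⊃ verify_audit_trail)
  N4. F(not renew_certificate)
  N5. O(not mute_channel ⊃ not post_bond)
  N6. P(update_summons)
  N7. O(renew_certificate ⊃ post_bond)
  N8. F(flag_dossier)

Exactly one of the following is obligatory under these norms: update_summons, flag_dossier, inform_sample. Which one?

inform_sample

Premise 4 is F(not renew_certificate), i.e. O(renew_certificate).
Applying K to premise 7 (O(renew_certificate ⊃ post_bond)) and O(renew_certificate) yields O(post_bond).
Premise 5 is O(not mute_channel ⊃ not post_bond); contrapositively O(post_bond ⊃ mute_channel). Since O(post_bond) holds, K gives O(mute_channel).
Premise 2 is O(verify_audit_trail ⊃ not mute_channel); contrapositively O(mute_channel ⊃ not verify_audit_trail). Since O(mute_channel) holds, K gives O(not verify_audit_trail).
Premise 3, O(not inform_sample ⊃ verify_audit_trail), contraposes to O(not verify_audit_trail ⊃ inform_sample); with O(not verify_audit_trail) we get O(inform_sample).
So O(inform_sample) holds — inform_sample is obligatory. None of the other listed options is made obligatory by any chain of premises.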